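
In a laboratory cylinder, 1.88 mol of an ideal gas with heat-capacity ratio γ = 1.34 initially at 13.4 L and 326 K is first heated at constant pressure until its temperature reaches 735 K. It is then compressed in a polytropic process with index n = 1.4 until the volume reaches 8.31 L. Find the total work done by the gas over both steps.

P₁ = nRT₁/V₁ = 1.88×8.314×326/13.4 = 380 kPa.
Step 1 — Isobaric: P stays 380 kPa; V/T = const ⇒ T₂ = 735 K, V₂ = 30.2 L.
W = PΔV = 380×(30.2−13.4) kPa·L = 6390 J.
ΔU = nCvΔT = 1.88×24.5×(735−326) = 18800 J.
Q = ΔU + W = nCpΔT = 25200 J.
State after step 1: P = 380 kPa, V = 30.2 L, T = 735 K.
Step 2 — Polytropic n=1.4: T₂ = T₁(V₁/V₂)^(n−1) = 735×(3.64)^0.40 = 1230 K; P₂ = P₁(V₁/V₂)^n = 2320 kPa.
W = (P₁V₁−P₂V₂)/(n−1) = (380×30.2−2320×8.31)/0.40 = -19400 J.
ΔU = nCvΔT = 1.88×24.5×(1230−735) = 22800 J.
Q = ΔU + W = 3430 J.
Net over both steps: W = -13000 J, Q = 28600 J, ΔU = 41600 J.

-13000 J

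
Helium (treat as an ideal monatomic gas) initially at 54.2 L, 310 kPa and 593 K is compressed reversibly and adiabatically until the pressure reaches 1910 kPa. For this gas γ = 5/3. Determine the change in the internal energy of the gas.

27000 J

n = P₁V₁/(RT₁) = 310×54.2/(8.314×593) = 3.41 mol.
Adiabatic: T₂/T₁ = (P₂/P₁)^((γ−1)/γ) ⇒ T₂ = 593×(6.16)^0.400 = 1230 K; V₂ = 18.2 L.
For an ideal gas ΔU = nCvΔT with Cv = (3/2)R = 12.5 J/(mol·K).
ΔU = 3.41×12.5×(1230−593) = 27000 J.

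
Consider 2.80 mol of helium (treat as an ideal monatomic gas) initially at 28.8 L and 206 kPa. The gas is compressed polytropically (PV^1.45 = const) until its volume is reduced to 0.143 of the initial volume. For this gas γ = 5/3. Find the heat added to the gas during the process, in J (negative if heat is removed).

-6000 J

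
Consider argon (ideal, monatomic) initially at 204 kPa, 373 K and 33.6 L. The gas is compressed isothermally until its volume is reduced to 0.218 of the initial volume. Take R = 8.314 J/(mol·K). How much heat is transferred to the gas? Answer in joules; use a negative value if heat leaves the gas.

n = P₁V₁/(RT₁) = 204×33.6/(8.314×373) = 2.21 mol.
Isothermal: T stays 373 K; PV = const ⇒ V₂ = 7.32 L, P₂ = 936 kPa.
ΔU = 0 (ideal gas, T constant).
W = nRT ln(V₂/V₁) = 2.21×8.314×373×ln(0.218) = -10400 J.
Q = ΔU + W = -10400 J.

-10400 J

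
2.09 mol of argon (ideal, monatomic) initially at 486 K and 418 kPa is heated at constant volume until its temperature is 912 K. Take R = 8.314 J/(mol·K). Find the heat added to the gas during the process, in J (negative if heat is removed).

11100 J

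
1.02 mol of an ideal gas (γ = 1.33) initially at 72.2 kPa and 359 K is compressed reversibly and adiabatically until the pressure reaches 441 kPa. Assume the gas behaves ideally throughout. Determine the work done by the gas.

-5230 J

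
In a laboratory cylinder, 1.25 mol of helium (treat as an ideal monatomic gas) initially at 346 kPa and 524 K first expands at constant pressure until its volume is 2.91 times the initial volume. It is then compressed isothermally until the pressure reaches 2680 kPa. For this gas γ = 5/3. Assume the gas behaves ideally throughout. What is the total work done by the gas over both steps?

-22000 J

V₁ = nRT₁/P₁ = 1.25×8.314×524/346 = 15.7 L.
Step 1 — Isobaric: P stays 346 kPa; V/T = const ⇒ T₂ = 1520 K, V₂ = 45.8 L.
W = PΔV = 346×(45.8−15.7) kPa·L = 10400 J.
ΔU = nCvΔT = 1.25×12.5×(1520−524) = 15600 J.
Q = ΔU + W = nCpΔT = 26000 J.
State after step 1: P = 346 kPa, V = 45.8 L, T = 1520 K.
Step 2 — Isothermal: T stays 1520 K; PV = const ⇒ V₂ = 5.91 L, P₂ = 2680 kPa.
ΔU = 0 (ideal gas, T constant).
W = nRT ln(V₂/V₁) = 1.25×8.314×1520×ln(0.129) = -32400 J.
Q = ΔU + W = -32400 J.
Net over both steps: W = -22000 J, Q = -6440 J, ΔU = 15600 J.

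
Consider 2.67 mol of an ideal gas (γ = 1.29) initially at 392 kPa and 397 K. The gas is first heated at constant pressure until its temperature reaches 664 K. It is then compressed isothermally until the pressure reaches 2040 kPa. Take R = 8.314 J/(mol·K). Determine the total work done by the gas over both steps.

V₁ = nRT₁/P₁ = 2.67×8.314×397/392 = 22.5 L.
Step 1 — Isobaric: P stays 392 kPa; V/T = const ⇒ T₂ = 664 K, V₂ = 37.6 L.
W = PΔV = 392×(37.6−22.5) kPa·L = 5930 J.
ΔU = nCvΔT = 2.67×28.7×(664−397) = 20400 J.
Q = ΔU + W = nCpΔT = 26400 J.
State after step 1: P = 392 kPa, V = 37.6 L, T = 664 K.
Step 2 — Isothermal: T stays 664 K; PV = const ⇒ V₂ = 7.23 L, P₂ = 2040 kPa.
ΔU = 0 (ideal gas, T constant).
W = nRT ln(V₂/V₁) = 2.67×8.314×664×ln(0.192) = -24300 J.
Q = ΔU + W = -24300 J.
Net over both steps: W = -18400 J, Q = 2050 J, ΔU = 20400 J.

-18400 J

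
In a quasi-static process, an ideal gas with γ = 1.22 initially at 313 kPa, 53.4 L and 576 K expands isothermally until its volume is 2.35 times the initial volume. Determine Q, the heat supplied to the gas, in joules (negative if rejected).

n = P₁V₁/(RT₁) = 313×53.4/(8.314×576) = 3.49 mol.
Isothermal: T stays 576 K; PV = const ⇒ V₂ = 125 L, P₂ = 133 kPa.
ΔU = 0 (ideal gas, T constant).
W = nRT ln(V₂/V₁) = 3.49×8.314×576×ln(2.35) = 14300 J.
Q = ΔU + W = 14300 J.

14300 J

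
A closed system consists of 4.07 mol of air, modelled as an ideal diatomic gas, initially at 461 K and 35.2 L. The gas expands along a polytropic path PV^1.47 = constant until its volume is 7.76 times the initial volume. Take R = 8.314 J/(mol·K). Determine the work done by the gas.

P₁ = nRT₁/V₁ = 4.07×8.314×461/35.2 = 443 kPa.
Polytropic n=1.47: T₂ = T₁(V₁/V₂)^(n−1) = 461×(0.129)^0.47 = 176 K; P₂ = P₁(V₁/V₂)^n = 21.8 kPa.
W = (P₁V₁−P₂V₂)/(n−1) = (443×35.2−21.8×273)/0.47 = 20500 J.

20500 J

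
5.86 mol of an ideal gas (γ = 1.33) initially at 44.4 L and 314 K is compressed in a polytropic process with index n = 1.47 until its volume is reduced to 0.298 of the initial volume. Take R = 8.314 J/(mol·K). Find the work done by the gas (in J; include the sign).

-24900 J

P₁ = nRT₁/V₁ = 5.86×8.314×314/44.4 = 345 kPa.
Polytropic n=1.47: T₂ = T₁(V₁/V₂)^(n−1) = 314×(3.36)^0.47 = 555 K; P₂ = P₁(V₁/V₂)^n = 2040 kPa.
W = (P₁V₁−P₂V₂)/(n−1) = (345×44.4−2040×13.2)/0.47 = -24900 J.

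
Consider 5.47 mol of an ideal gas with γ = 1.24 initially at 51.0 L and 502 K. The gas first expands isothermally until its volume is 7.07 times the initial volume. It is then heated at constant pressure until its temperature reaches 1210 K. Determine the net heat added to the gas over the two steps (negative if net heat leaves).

211000 J

P₁ = nRT₁/V₁ = 5.47×8.314×502/51.0 = 448 kPa.
Step 1 — Isothermal: T stays 502 K; PV = const ⇒ V₂ = 361 L, P₂ = 63.3 kPa.
ΔU = 0 (ideal gas, T constant).
W = nRT ln(V₂/V₁) = 5.47×8.314×502×ln(7.07) = 44700 J.
Q = ΔU + W = 44700 J.
State after step 1: P = 63.3 kPa, V = 361 L, T = 502 K.
Step 2 — Isobaric: P stays 63.3 kPa; V/T = const ⇒ T₂ = 1210 K, V₂ = 869 L.
W = PΔV = 63.3×(869−361) kPa·L = 32200 J.
ΔU = nCvΔT = 5.47×34.6×(1210−502) = 134000 J.
Q = ΔU + W = nCpΔT = 166000 J.
Net over both steps: W = 76800 J, Q = 211000 J, ΔU = 134000 J.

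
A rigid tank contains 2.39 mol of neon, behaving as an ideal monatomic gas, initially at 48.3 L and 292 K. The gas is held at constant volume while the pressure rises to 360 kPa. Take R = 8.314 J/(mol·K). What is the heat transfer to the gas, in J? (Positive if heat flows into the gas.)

17400 J

P₁ = nRT₁/V₁ = 2.39×8.314×292/48.3 = 120 kPa.
Isochoric: V stays 48.3 L; P/T = const ⇒ T₂ = 875 K, P₂ = 360 kPa.
W = 0 (no volume change).
ΔU = nCvΔT = 2.39×12.5×(875−292) = 17400 J.
Q = ΔU = 17400 J.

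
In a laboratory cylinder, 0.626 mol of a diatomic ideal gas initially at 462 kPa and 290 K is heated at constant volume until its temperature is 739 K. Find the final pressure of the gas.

V₁ = nRT₁/P₁ = 0.626×8.314×290/462 = 3.27 L.
Isochoric: V stays 3.27 L; P/T = const ⇒ T₂ = 739 K, P₂ = 1180 kPa.

1180 kPa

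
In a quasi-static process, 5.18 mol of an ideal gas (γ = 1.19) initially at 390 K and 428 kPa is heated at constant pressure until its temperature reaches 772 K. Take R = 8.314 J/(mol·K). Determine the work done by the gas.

16500 J

V₁ = nRT₁/P₁ = 5.18×8.314×390/428 = 39.2 L.
Isobaric: P stays 428 kPa; V/T = const ⇒ T₂ = 772 K, V₂ = 77.7 L.
W = PΔV = 428×(77.7−39.2) kPa·L = 16500 J.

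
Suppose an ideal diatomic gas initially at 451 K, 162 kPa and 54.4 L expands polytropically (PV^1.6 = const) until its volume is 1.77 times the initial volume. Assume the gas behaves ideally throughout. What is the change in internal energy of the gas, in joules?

-6390 J

n = P₁V₁/(RT₁) = 162×54.4/(8.314×451) = 2.35 mol.
Polytropic n=1.6: T₂ = T₁(V₁/V₂)^(n−1) = 451×(0.565)^0.60 = 320 K; P₂ = P₁(V₁/V₂)^n = 65.0 kPa.
For an ideal gas ΔU = nCvΔT with Cv = (5/2)R = 20.8 J/(mol·K).
ΔU = 2.35×20.8×(320−451) = -6390 J.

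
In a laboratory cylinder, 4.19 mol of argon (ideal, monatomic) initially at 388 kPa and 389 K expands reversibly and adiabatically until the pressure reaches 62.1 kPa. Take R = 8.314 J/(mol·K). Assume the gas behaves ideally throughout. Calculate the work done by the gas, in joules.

V₁ = nRT₁/P₁ = 4.19×8.314×389/388 = 34.9 L.
Adiabatic: T₂/T₁ = (P₂/P₁)^((γ−1)/γ) ⇒ T₂ = 389×(0.160)^0.400 = 187 K; V₂ = 105 L.
ΔU = nCvΔT = 4.19×12.5×(187−389) = -10600 J.
Q = 0 for an adiabatic process, so W = −ΔU = 10600 J.

10600 J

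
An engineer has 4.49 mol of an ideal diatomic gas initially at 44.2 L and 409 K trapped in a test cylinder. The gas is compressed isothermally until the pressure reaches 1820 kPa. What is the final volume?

P₁ = nRT₁/V₁ = 4.49×8.314×409/44.2 = 345 kPa.
Isothermal: T stays 409 K; PV = const ⇒ V₂ = 8.39 L, P₂ = 1820 kPa.

8.39 L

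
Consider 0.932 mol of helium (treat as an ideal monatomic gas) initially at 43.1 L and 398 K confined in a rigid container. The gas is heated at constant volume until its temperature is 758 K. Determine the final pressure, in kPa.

P₁ = nRT₁/V₁ = 0.932×8.314×398/43.1 = 71.6 kPa.
Isochoric: V stays 43.1 L; P/T = const ⇒ T₂ = 758 K, P₂ = 136 kPa.

136 kPa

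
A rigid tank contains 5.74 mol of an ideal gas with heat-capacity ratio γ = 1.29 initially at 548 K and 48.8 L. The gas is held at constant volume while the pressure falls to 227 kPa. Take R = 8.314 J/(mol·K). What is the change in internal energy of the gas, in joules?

-52000 J

P₁ = nRT₁/V₁ = 5.74×8.314×548/48.8 = 536 kPa.
Isochoric: V stays 48.8 L; P/T = const ⇒ T₂ = 232 K, P₂ = 227 kPa.
For an ideal gas ΔU = nCvΔT with Cv = R/(γ−1) = 28.7 J/(mol·K).
ΔU = 5.74×28.7×(232−548) = -52000 J.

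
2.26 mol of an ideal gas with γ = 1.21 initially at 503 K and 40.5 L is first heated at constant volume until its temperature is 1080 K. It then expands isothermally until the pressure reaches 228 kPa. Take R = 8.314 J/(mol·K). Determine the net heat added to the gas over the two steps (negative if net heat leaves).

67600 J

P₁ = nRT₁/V₁ = 2.26×8.314×503/40.5 = 233 kPa.
Step 1 — Isochoric: V stays 40.5 L; P/T = const ⇒ T₂ = 1080 K, P₂ = 501 kPa.
W = 0 (no volume change).
ΔU = nCvΔT = 2.26×39.6×(1080−503) = 51600 J.
Q = ΔU = 51600 J.
State after step 1: P = 501 kPa, V = 40.5 L, T = 1080 K.
Step 2 — Isothermal: T stays 1080 K; PV = const ⇒ V₂ = 89.0 L, P₂ = 228 kPa.
ΔU = 0 (ideal gas, T constant).
W = nRT ln(V₂/V₁) = 2.26×8.314×1080×ln(2.20) = 16000 J.
Q = ΔU + W = 16000 J.
Net over both steps: W = 16000 J, Q = 67600 J, ΔU = 51600 J.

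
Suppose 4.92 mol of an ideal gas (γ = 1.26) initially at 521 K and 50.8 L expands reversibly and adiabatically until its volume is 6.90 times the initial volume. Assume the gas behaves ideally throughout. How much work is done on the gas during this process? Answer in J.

-32400 J

P₁ = nRT₁/V₁ = 4.92×8.314×521/50.8 = 420 kPa.
Adiabatic: TV^(γ−1) = const ⇒ T₂ = 521×(0.145)^0.260 = 315 K; PV^γ = const ⇒ P₂ = 36.8 kPa.
ΔU = nCvΔT = 4.92×32.0×(315−521) = -32400 J.
Q = 0 for an adiabatic process, so W = −ΔU = 32400 J.
Work done on the gas = −W_by = -32400 J.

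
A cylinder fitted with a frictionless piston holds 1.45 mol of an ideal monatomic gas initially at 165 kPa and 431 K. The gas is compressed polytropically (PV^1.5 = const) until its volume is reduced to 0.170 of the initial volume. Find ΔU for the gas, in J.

V₁ = nRT₁/P₁ = 1.45×8.314×431/165 = 31.5 L.
Polytropic n=1.5: T₂ = T₁(V₁/V₂)^(n−1) = 431×(5.88)^0.50 = 1050 K; P₂ = P₁(V₁/V₂)^n = 2350 kPa.
For an ideal gas ΔU = nCvΔT with Cv = (3/2)R = 12.5 J/(mol·K).
ΔU = 1.45×12.5×(1050−431) = 11100 J.

11100 J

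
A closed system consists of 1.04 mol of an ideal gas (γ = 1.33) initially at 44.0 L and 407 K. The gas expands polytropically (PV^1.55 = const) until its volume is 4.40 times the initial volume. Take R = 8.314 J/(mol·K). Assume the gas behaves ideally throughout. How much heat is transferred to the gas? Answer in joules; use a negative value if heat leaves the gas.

-2380 J

P₁ = nRT₁/V₁ = 1.04×8.314×407/44.0 = 80.0 kPa.
Polytropic n=1.55: T₂ = T₁(V₁/V₂)^(n−1) = 407×(0.227)^0.55 = 180 K; P₂ = P₁(V₁/V₂)^n = 8.05 kPa.
W = (P₁V₁−P₂V₂)/(n−1) = (80.0×44.0−8.05×194)/0.55 = 3570 J.
ΔU = nCvΔT = 1.04×25.2×(180−407) = -5940 J.
Q = ΔU + W = -2380 J.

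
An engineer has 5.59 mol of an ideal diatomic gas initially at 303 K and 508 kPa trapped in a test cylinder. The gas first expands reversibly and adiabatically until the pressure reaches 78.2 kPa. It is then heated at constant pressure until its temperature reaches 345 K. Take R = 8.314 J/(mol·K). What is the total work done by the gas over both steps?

V₁ = nRT₁/P₁ = 5.59×8.314×303/508 = 27.7 L.
Step 1 — Adiabatic: T₂/T₁ = (P₂/P₁)^((γ−1)/γ) ⇒ T₂ = 303×(0.154)^0.286 = 178 K; V₂ = 106 L.
ΔU = nCvΔT = 5.59×20.8×(178−303) = -14600 J.
Q = 0 for an adiabatic process, so W = −ΔU = 14600 J.
State after step 1: P = 78.2 kPa, V = 106 L, T = 178 K.
Step 2 — Isobaric: P stays 78.2 kPa; V/T = const ⇒ T₂ = 345 K, V₂ = 205 L.
W = PΔV = 78.2×(205−106) kPa·L = 7780 J.
ΔU = nCvΔT = 5.59×20.8×(345−178) = 19500 J.
Q = ΔU + W = nCpΔT = 27200 J.
Net over both steps: W = 22400 J, Q = 27200 J, ΔU = 4880 J.

22400 J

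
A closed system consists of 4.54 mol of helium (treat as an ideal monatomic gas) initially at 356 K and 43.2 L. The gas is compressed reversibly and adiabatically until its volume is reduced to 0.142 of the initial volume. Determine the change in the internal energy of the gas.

P₁ = nRT₁/V₁ = 4.54×8.314×356/43.2 = 311 kPa.
Adiabatic: TV^(γ−1) = const ⇒ T₂ = 356×(7.04)^0.667 = 1310 K; PV^γ = const ⇒ P₂ = 8050 kPa.
For an ideal gas ΔU = nCvΔT with Cv = (3/2)R = 12.5 J/(mol·K).
ΔU = 4.54×12.5×(1310−356) = 53900 J.

53900 J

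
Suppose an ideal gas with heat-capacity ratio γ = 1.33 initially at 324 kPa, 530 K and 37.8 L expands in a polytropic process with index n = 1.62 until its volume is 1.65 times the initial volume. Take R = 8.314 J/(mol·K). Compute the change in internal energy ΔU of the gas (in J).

-9910 J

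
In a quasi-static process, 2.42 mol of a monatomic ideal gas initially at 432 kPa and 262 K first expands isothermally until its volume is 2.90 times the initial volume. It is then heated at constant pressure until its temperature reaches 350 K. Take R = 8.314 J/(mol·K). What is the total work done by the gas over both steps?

7380 J

V₁ = nRT₁/P₁ = 2.42×8.314×262/432 = 12.2 L.
Step 1 — Isothermal: T stays 262 K; PV = const ⇒ V₂ = 35.4 L, P₂ = 149 kPa.
ΔU = 0 (ideal gas, T constant).
W = nRT ln(V₂/V₁) = 2.42×8.314×262×ln(2.90) = 5610 J.
Q = ΔU + W = 5610 J.
State after step 1: P = 149 kPa, V = 35.4 L, T = 262 K.
Step 2 — Isobaric: P stays 149 kPa; V/T = const ⇒ T₂ = 350 K, V₂ = 47.3 L.
W = PΔV = 149×(47.3−35.4) kPa·L = 1770 J.
ΔU = nCvΔT = 2.42×12.5×(350−262) = 2660 J.
Q = ΔU + W = nCpΔT = 4430 J.
Net over both steps: W = 7380 J, Q = 10000 J, ΔU = 2660 J.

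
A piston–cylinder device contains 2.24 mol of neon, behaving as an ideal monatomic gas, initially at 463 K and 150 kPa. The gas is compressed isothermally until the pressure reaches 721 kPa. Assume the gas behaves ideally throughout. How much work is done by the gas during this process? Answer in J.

V₁ = nRT₁/P₁ = 2.24×8.314×463/150 = 57.5 L.
Isothermal: T stays 463 K; PV = const ⇒ V₂ = 12.0 L, P₂ = 721 kPa.
W = nRT ln(V₂/V₁) = 2.24×8.314×463×ln(0.208) = -13500 J.

-13500 J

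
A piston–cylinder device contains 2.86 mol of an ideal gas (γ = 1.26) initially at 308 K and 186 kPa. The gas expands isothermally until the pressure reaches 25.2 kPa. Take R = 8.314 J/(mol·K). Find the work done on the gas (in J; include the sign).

-14600 J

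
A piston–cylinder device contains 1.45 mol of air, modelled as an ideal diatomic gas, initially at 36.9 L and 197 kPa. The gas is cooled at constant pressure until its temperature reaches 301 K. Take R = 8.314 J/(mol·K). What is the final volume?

T₁ = P₁V₁/(nR) = 197×36.9/(1.45×8.314) = 603 K.
Isobaric: P stays 197 kPa; V/T = const ⇒ T₂ = 301 K, V₂ = 18.4 L.

18.4 L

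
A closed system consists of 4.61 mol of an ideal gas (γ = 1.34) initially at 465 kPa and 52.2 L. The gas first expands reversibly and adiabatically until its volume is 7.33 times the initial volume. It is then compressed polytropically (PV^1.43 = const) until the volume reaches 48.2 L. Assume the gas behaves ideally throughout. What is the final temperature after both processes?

784 K

T₁ = P₁V₁/(nR) = 465×52.2/(4.61×8.314) = 633 K.
Step 1 — Adiabatic: TV^(γ−1) = const ⇒ T₂ = 633×(0.136)^0.340 = 322 K; PV^γ = const ⇒ P₂ = 32.2 kPa.
ΔU = nCvΔT = 4.61×24.5×(322−633) = -35100 J.
Q = 0 for an adiabatic process, so W = −ΔU = 35100 J.
State after step 1: P = 32.2 kPa, V = 383 L, T = 322 K.
Step 2 — Polytropic n=1.43: T₂ = T₁(V₁/V₂)^(n−1) = 322×(7.94)^0.43 = 784 K; P₂ = P₁(V₁/V₂)^n = 623 kPa.
W = (P₁V₁−P₂V₂)/(n−1) = (32.2×383−623×48.2)/0.43 = -41200 J.
ΔU = nCvΔT = 4.61×24.5×(784−322) = 52100 J.
Q = ΔU + W = 10900 J.
Net over both steps: W = -6090 J, Q = 10900 J, ΔU = 17000 J.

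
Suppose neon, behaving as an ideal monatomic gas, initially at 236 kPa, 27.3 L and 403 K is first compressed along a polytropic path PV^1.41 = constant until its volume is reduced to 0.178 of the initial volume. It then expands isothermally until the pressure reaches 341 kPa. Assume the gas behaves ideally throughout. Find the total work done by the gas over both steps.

n = P₁V₁/(RT₁) = 236×27.3/(8.314×403) = 1.92 mol.
Step 1 — Polytropic n=1.41: T₂ = T₁(V₁/V₂)^(n−1) = 403×(5.62)^0.41 = 818 K; P₂ = P₁(V₁/V₂)^n = 2690 kPa.
W = (P₁V₁−P₂V₂)/(n−1) = (236×27.3−2690×4.86)/0.41 = -16200 J.
ΔU = nCvΔT = 1.92×12.5×(818−403) = 9950 J.
Q = ΔU + W = -6230 J.
State after step 1: P = 2690 kPa, V = 4.86 L, T = 818 K.
Step 2 — Isothermal: T stays 818 K; PV = const ⇒ V₂ = 38.3 L, P₂ = 341 kPa.
ΔU = 0 (ideal gas, T constant).
W = nRT ln(V₂/V₁) = 1.92×8.314×818×ln(7.89) = 27000 J.
Q = ΔU + W = 27000 J.
Net over both steps: W = 10800 J, Q = 20800 J, ΔU = 9950 J.

10800 J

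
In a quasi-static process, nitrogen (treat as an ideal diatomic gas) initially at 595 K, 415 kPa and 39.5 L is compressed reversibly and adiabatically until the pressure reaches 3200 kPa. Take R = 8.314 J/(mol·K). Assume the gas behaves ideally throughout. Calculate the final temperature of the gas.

1070 K

Adiabatic: T₂/T₁ = (P₂/P₁)^((γ−1)/γ) ⇒ T₂ = 595×(7.71)^0.286 = 1070 K; V₂ = 9.18 L.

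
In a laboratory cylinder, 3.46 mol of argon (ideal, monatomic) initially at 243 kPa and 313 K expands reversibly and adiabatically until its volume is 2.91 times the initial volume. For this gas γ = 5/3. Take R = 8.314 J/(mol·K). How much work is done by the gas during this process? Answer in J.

6880 J

V₁ = nRT₁/P₁ = 3.46×8.314×313/243 = 37.1 L.
Adiabatic: TV^(γ−1) = const ⇒ T₂ = 313×(0.344)^0.667 = 154 K; PV^γ = const ⇒ P₂ = 41.0 kPa.
ΔU = nCvΔT = 3.46×12.5×(154−313) = -6880 J.
Q = 0 for an adiabatic process, so W = −ΔU = 6880 J.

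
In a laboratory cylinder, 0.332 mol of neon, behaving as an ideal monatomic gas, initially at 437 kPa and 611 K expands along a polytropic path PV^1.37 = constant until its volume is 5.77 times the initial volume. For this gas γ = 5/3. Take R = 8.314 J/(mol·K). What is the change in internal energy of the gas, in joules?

-1210 J

V₁ = nRT₁/P₁ = 0.332×8.314×611/437 = 3.86 L.
Polytropic n=1.37: T₂ = T₁(V₁/V₂)^(n−1) = 611×(0.173)^0.37 = 319 K; P₂ = P₁(V₁/V₂)^n = 39.6 kPa.
For an ideal gas ΔU = nCvΔT with Cv = (3/2)R = 12.5 J/(mol·K).
ΔU = 0.332×12.5×(319−611) = -1210 J.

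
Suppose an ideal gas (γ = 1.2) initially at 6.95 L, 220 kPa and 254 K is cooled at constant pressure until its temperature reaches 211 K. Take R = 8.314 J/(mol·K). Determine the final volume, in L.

Isobaric: P stays 220 kPa; V/T = const ⇒ T₂ = 211 K, V₂ = 5.77 L.

5.77 L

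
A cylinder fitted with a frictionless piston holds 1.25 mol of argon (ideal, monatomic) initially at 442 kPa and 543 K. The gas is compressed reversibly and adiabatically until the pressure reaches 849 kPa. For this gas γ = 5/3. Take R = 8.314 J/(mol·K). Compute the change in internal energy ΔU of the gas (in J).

2530 J

V₁ = nRT₁/P₁ = 1.25×8.314×543/442 = 12.8 L.
Adiabatic: T₂/T₁ = (P₂/P₁)^((γ−1)/γ) ⇒ T₂ = 543×(1.92)^0.400 = 705 K; V₂ = 8.63 L.
For an ideal gas ΔU = nCvΔT with Cv = (3/2)R = 12.5 J/(mol·K).
ΔU = 1.25×12.5×(705−543) = 2530 J.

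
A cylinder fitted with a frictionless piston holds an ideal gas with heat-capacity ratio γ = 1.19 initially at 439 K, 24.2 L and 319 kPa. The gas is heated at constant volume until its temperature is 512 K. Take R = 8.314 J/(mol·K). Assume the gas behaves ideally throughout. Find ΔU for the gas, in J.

n = P₁V₁/(RT₁) = 319×24.2/(8.314×439) = 2.12 mol.
Isochoric: V stays 24.2 L; P/T = const ⇒ T₂ = 512 K, P₂ = 372 kPa.
For an ideal gas ΔU = nCvΔT with Cv = R/(γ−1) = 43.8 J/(mol·K).
ΔU = 2.12×43.8×(512−439) = 6760 J.

6760 J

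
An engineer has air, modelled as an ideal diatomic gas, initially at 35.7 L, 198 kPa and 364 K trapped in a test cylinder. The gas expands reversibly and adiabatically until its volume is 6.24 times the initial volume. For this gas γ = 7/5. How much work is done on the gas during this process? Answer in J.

n = P₁V₁/(RT₁) = 198×35.7/(8.314×364) = 2.34 mol.
Adiabatic: TV^(γ−1) = const ⇒ T₂ = 364×(0.160)^0.400 = 175 K; PV^γ = const ⇒ P₂ = 15.3 kPa.
ΔU = nCvΔT = 2.34×20.8×(175−364) = -9180 J.
Q = 0 for an adiabatic process, so W = −ΔU = 9180 J.
Work done on the gas = −W_by = -9180 J.

-9180 J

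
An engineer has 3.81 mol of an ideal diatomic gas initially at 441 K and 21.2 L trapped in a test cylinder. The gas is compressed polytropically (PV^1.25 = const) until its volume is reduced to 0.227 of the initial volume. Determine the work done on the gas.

P₁ = nRT₁/V₁ = 3.81×8.314×441/21.2 = 659 kPa.
Polytropic n=1.25: T₂ = T₁(V₁/V₂)^(n−1) = 441×(4.41)^0.25 = 639 K; P₂ = P₁(V₁/V₂)^n = 4210 kPa.
W = (P₁V₁−P₂V₂)/(n−1) = (659×21.2−4210×4.81)/0.25 = -25100 J.
Work done on the gas = −W_by = 25100 J.

25100 J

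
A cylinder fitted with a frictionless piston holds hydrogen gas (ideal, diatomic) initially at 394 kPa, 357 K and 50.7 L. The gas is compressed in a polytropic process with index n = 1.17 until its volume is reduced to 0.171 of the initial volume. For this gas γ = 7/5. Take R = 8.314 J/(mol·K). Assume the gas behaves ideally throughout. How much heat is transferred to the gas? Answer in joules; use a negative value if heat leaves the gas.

-23700 J

n = P₁V₁/(RT₁) = 394×50.7/(8.314×357) = 6.73 mol.
Polytropic n=1.17: T₂ = T₁(V₁/V₂)^(n−1) = 357×(5.85)^0.17 = 482 K; P₂ = P₁(V₁/V₂)^n = 3110 kPa.
W = (P₁V₁−P₂V₂)/(n−1) = (394×50.7−3110×8.67)/0.17 = -41100 J.
ΔU = nCvΔT = 6.73×20.8×(482−357) = 17500 J.
Q = ΔU + W = -23700 J.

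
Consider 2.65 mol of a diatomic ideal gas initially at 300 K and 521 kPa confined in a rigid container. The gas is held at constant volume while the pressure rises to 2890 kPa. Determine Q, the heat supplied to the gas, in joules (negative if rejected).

V₁ = nRT₁/P₁ = 2.65×8.314×300/521 = 12.7 L.
Isochoric: V stays 12.7 L; P/T = const ⇒ T₂ = 1660 K, P₂ = 2890 kPa.
W = 0 (no volume change).
ΔU = nCvΔT = 2.65×20.8×(1660−300) = 75100 J.
Q = ΔU = 75100 J.

75100 J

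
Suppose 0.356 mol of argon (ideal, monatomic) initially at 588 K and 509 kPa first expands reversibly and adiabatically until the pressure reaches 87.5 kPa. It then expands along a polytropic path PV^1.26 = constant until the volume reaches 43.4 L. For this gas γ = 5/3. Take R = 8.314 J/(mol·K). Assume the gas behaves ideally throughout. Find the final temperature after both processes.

V₁ = nRT₁/P₁ = 0.356×8.314×588/509 = 3.42 L.
Step 1 — Adiabatic: T₂/T₁ = (P₂/P₁)^((γ−1)/γ) ⇒ T₂ = 588×(0.172)^0.400 = 291 K; V₂ = 9.83 L.
ΔU = nCvΔT = 0.356×12.5×(291−588) = -1320 J.
Q = 0 for an adiabatic process, so W = −ΔU = 1320 J.
State after step 1: P = 87.5 kPa, V = 9.83 L, T = 291 K.
Step 2 — Polytropic n=1.26: T₂ = T₁(V₁/V₂)^(n−1) = 291×(0.227)^0.26 = 198 K; P₂ = P₁(V₁/V₂)^n = 13.5 kPa.
W = (P₁V₁−P₂V₂)/(n−1) = (87.5×9.83−13.5×43.4)/0.26 = 1060 J.
ΔU = nCvΔT = 0.356×12.5×(198−291) = -413 J.
Q = ΔU + W = 646 J.
Net over both steps: W = 2380 J, Q = 646 J, ΔU = -1730 J.

198 K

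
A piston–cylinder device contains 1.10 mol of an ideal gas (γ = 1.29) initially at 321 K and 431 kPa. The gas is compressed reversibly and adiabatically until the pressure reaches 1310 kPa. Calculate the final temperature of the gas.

V₁ = nRT₁/P₁ = 1.10×8.314×321/431 = 6.81 L.
Adiabatic: T₂/T₁ = (P₂/P₁)^((γ−1)/γ) ⇒ T₂ = 321×(3.04)^0.225 = 412 K; V₂ = 2.88 L.

412 K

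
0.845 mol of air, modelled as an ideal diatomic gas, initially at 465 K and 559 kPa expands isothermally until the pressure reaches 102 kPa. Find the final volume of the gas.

32.0 L

V₁ = nRT₁/P₁ = 0.845×8.314×465/559 = 5.84 L.
Isothermal: T stays 465 K; PV = const ⇒ V₂ = 32.0 L, P₂ = 102 kPa.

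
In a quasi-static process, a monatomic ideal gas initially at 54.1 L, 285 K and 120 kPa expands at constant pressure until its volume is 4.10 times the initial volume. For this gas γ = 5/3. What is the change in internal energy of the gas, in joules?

n = P₁V₁/(RT₁) = 120×54.1/(8.314×285) = 2.74 mol.
Isobaric: P stays 120 kPa; V/T = const ⇒ T₂ = 1170 K, V₂ = 222 L.
For an ideal gas ΔU = nCvΔT with Cv = (3/2)R = 12.5 J/(mol·K).
ΔU = 2.74×12.5×(1170−285) = 30200 J.

30200 J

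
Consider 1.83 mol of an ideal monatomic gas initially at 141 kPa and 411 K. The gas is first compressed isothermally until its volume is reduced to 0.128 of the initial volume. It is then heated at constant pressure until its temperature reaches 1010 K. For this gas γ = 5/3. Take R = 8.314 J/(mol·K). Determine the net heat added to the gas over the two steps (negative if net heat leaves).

V₁ = nRT₁/P₁ = 1.83×8.314×411/141 = 44.3 L.
Step 1 — Isothermal: T stays 411 K; PV = const ⇒ V₂ = 5.68 L, P₂ = 1100 kPa.
ΔU = 0 (ideal gas, T constant).
W = nRT ln(V₂/V₁) = 1.83×8.314×411×ln(0.128) = -12900 J.
Q = ΔU + W = -12900 J.
State after step 1: P = 1100 kPa, V = 5.68 L, T = 411 K.
Step 2 — Isobaric: P stays 1100 kPa; V/T = const ⇒ T₂ = 1010 K, V₂ = 13.9 L.
W = PΔV = 1100×(13.9−5.68) kPa·L = 9110 J.
ΔU = nCvΔT = 1.83×12.5×(1010−411) = 13700 J.
Q = ΔU + W = nCpΔT = 22800 J.
Net over both steps: W = -3740 J, Q = 9930 J, ΔU = 13700 J.

9930 J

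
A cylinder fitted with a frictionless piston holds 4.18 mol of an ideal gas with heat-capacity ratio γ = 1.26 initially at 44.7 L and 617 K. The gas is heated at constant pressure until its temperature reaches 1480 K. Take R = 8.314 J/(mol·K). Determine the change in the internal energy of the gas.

115000 J

P₁ = nRT₁/V₁ = 4.18×8.314×617/44.7 = 480 kPa.
Isobaric: P stays 480 kPa; V/T = const ⇒ T₂ = 1480 K, V₂ = 107 L.
For an ideal gas ΔU = nCvΔT with Cv = R/(γ−1) = 32.0 J/(mol·K).
ΔU = 4.18×32.0×(1480−617) = 115000 J.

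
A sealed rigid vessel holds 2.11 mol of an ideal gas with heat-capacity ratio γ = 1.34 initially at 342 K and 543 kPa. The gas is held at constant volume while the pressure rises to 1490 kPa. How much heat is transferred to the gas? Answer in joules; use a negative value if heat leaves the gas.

V₁ = nRT₁/P₁ = 2.11×8.314×342/543 = 11.0 L.
Isochoric: V stays 11.0 L; P/T = const ⇒ T₂ = 938 K, P₂ = 1490 kPa.
W = 0 (no volume change).
ΔU = nCvΔT = 2.11×24.5×(938−342) = 30800 J.
Q = ΔU = 30800 J.

30800 J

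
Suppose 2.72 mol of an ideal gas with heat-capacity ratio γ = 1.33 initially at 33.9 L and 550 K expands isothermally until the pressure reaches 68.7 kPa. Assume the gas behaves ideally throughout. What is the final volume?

P₁ = nRT₁/V₁ = 2.72×8.314×550/33.9 = 367 kPa.
Isothermal: T stays 550 K; PV = const ⇒ V₂ = 181 L, P₂ = 68.7 kPa.

181 L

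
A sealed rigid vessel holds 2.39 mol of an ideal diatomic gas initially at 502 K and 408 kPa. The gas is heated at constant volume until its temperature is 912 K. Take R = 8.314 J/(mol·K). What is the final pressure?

741 kPa

V₁ = nRT₁/P₁ = 2.39×8.314×502/408 = 24.4 L.
Isochoric: V stays 24.4 L; P/T = const ⇒ T₂ = 912 K, P₂ = 741 kPa.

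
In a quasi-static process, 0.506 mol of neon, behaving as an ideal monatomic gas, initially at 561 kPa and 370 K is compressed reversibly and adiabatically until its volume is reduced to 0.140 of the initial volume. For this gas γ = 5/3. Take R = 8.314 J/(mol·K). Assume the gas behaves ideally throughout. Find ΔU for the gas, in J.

V₁ = nRT₁/P₁ = 0.506×8.314×370/561 = 2.77 L.
Adiabatic: TV^(γ−1) = const ⇒ T₂ = 370×(7.14)^0.667 = 1370 K; PV^γ = const ⇒ P₂ = 14900 kPa.
For an ideal gas ΔU = nCvΔT with Cv = (3/2)R = 12.5 J/(mol·K).
ΔU = 0.506×12.5×(1370−370) = 6320 J.

6320 J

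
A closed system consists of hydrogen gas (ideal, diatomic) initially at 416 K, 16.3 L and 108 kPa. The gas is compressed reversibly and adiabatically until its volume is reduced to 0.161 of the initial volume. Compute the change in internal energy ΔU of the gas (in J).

n = P₁V₁/(RT₁) = 108×16.3/(8.314×416) = 0.509 mol.
Adiabatic: TV^(γ−1) = const ⇒ T₂ = 416×(6.21)^0.400 = 864 K; PV^γ = const ⇒ P₂ = 1390 kPa.
For an ideal gas ΔU = nCvΔT with Cv = (5/2)R = 20.8 J/(mol·K).
ΔU = 0.509×20.8×(864−416) = 4740 J.

4740 J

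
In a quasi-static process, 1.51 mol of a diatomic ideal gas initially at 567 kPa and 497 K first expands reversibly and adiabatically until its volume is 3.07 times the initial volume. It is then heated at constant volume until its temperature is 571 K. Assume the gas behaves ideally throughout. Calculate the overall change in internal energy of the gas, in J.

V₁ = nRT₁/P₁ = 1.51×8.314×497/567 = 11.0 L.
Step 1 — Adiabatic: TV^(γ−1) = const ⇒ T₂ = 497×(0.326)^0.400 = 317 K; PV^γ = const ⇒ P₂ = 118 kPa.
ΔU = nCvΔT = 1.51×20.8×(317−497) = -5640 J.
Q = 0 for an adiabatic process, so W = −ΔU = 5640 J.
State after step 1: P = 118 kPa, V = 33.8 L, T = 317 K.
Step 2 — Isochoric: V stays 33.8 L; P/T = const ⇒ T₂ = 571 K, P₂ = 212 kPa.
W = 0 (no volume change).
ΔU = nCvΔT = 1.51×20.8×(571−317) = 7960 J.
Q = ΔU = 7960 J.
Net over both steps: W = 5640 J, Q = 7960 J, ΔU = 2320 J.

2320 J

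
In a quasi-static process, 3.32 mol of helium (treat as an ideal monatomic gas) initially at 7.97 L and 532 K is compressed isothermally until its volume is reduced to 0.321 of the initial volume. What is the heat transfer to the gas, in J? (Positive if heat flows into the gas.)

-16700 J

P₁ = nRT₁/V₁ = 3.32×8.314×532/7.97 = 1840 kPa.
Isothermal: T stays 532 K; PV = const ⇒ V₂ = 2.56 L, P₂ = 5740 kPa.
ΔU = 0 (ideal gas, T constant).
W = nRT ln(V₂/V₁) = 3.32×8.314×532×ln(0.321) = -16700 J.
Q = ΔU + W = -16700 J.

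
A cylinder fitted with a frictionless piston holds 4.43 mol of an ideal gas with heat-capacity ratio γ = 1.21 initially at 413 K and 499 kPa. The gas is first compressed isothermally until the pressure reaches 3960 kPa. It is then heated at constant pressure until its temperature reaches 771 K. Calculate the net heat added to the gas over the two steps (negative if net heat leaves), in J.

V₁ = nRT₁/P₁ = 4.43×8.314×413/499 = 30.5 L.
Step 1 — Isothermal: T stays 413 K; PV = const ⇒ V₂ = 3.84 L, P₂ = 3960 kPa.
ΔU = 0 (ideal gas, T constant).
W = nRT ln(V₂/V₁) = 4.43×8.314×413×ln(0.126) = -31500 J.
Q = ΔU + W = -31500 J.
State after step 1: P = 3960 kPa, V = 3.84 L, T = 413 K.
Step 2 — Isobaric: P stays 3960 kPa; V/T = const ⇒ T₂ = 771 K, V₂ = 7.17 L.
W = PΔV = 3960×(7.17−3.84) kPa·L = 13200 J.
ΔU = nCvΔT = 4.43×39.6×(771−413) = 62800 J.
Q = ΔU + W = nCpΔT = 76000 J.
Net over both steps: W = -18300 J, Q = 44500 J, ΔU = 62800 J.

44500 J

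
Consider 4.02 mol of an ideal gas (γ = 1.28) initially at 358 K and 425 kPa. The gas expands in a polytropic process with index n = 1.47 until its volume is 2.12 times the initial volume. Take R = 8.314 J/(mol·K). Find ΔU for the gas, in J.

-12700 J

V₁ = nRT₁/P₁ = 4.02×8.314×358/425 = 28.2 L.
Polytropic n=1.47: T₂ = T₁(V₁/V₂)^(n−1) = 358×(0.472)^0.47 = 251 K; P₂ = P₁(V₁/V₂)^n = 141 kPa.
For an ideal gas ΔU = nCvΔT with Cv = R/(γ−1) = 29.7 J/(mol·K).
ΔU = 4.02×29.7×(251−358) = -12700 J.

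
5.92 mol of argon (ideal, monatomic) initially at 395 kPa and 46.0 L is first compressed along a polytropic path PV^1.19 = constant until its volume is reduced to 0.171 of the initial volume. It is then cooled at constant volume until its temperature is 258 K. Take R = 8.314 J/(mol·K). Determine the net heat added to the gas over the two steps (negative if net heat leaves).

-46300 J

T₁ = P₁V₁/(nR) = 395×46.0/(5.92×8.314) = 369 K.
Step 1 — Polytropic n=1.19: T₂ = T₁(V₁/V₂)^(n−1) = 369×(5.85)^0.19 = 516 K; P₂ = P₁(V₁/V₂)^n = 3230 kPa.
W = (P₁V₁−P₂V₂)/(n−1) = (395×46.0−3230×7.87)/0.19 = -38100 J.
ΔU = nCvΔT = 5.92×12.5×(516−369) = 10900 J.
Q = ΔU + W = -27300 J.
State after step 1: P = 3230 kPa, V = 7.87 L, T = 516 K.
Step 2 — Isochoric: V stays 7.87 L; P/T = const ⇒ T₂ = 258 K, P₂ = 1610 kPa.
W = 0 (no volume change).
ΔU = nCvΔT = 5.92×12.5×(258−516) = -19100 J.
Q = ΔU = -19100 J.
Net over both steps: W = -38100 J, Q = -46300 J, ΔU = -8210 J.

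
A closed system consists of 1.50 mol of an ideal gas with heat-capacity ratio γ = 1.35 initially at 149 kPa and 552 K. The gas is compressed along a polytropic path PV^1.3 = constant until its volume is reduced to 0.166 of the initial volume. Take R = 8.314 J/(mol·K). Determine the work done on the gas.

16400 J

V₁ = nRT₁/P₁ = 1.50×8.314×552/149 = 46.2 L.
Polytropic n=1.3: T₂ = T₁(V₁/V₂)^(n−1) = 552×(6.02)^0.30 = 946 K; P₂ = P₁(V₁/V₂)^n = 1540 kPa.
W = (P₁V₁−P₂V₂)/(n−1) = (149×46.2−1540×7.67)/0.30 = -16400 J.
Work done on the gas = −W_by = 16400 J.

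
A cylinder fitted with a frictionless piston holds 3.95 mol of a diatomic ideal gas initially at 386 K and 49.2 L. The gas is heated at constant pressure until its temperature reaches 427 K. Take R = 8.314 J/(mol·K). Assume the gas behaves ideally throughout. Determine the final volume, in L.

P₁ = nRT₁/V₁ = 3.95×8.314×386/49.2 = 258 kPa.
Isobaric: P stays 258 kPa; V/T = const ⇒ T₂ = 427 K, V₂ = 54.4 L.

54.4 L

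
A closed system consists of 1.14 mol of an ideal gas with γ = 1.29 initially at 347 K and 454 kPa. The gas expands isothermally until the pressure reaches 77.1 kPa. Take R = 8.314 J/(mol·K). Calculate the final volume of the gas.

V₁ = nRT₁/P₁ = 1.14×8.314×347/454 = 7.24 L.
Isothermal: T stays 347 K; PV = const ⇒ V₂ = 42.7 L, P₂ = 77.1 kPa.

42.7 L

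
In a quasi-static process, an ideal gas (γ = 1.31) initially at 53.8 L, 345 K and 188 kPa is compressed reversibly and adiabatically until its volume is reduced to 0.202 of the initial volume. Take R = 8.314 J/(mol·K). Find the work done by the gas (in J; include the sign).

-20900 J

n = P₁V₁/(RT₁) = 188×53.8/(8.314×345) = 3.53 mol.
Adiabatic: TV^(γ−1) = const ⇒ T₂ = 345×(4.95)^0.310 = 566 K; PV^γ = const ⇒ P₂ = 1530 kPa.
ΔU = nCvΔT = 3.53×26.8×(566−345) = 20900 J.
Q = 0 for an adiabatic process, so W = −ΔU = -20900 J.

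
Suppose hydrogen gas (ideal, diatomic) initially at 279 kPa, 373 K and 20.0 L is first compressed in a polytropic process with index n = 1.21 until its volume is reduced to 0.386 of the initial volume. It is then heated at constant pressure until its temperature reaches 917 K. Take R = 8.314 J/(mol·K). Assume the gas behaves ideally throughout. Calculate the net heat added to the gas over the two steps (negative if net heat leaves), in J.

n = P₁V₁/(RT₁) = 279×20.0/(8.314×373) = 1.80 mol.
Step 1 — Polytropic n=1.21: T₂ = T₁(V₁/V₂)^(n−1) = 373×(2.59)^0.21 = 456 K; P₂ = P₁(V₁/V₂)^n = 883 kPa.
W = (P₁V₁−P₂V₂)/(n−1) = (279×20.0−883×7.72)/0.21 = -5880 J.
ΔU = nCvΔT = 1.80×20.8×(456−373) = 3090 J.
Q = ΔU + W = -2790 J.
State after step 1: P = 883 kPa, V = 7.72 L, T = 456 K.
Step 2 — Isobaric: P stays 883 kPa; V/T = const ⇒ T₂ = 917 K, V₂ = 15.5 L.
W = PΔV = 883×(15.5−7.72) kPa·L = 6900 J.
ΔU = nCvΔT = 1.80×20.8×(917−456) = 17300 J.
Q = ΔU + W = nCpΔT = 24200 J.
Net over both steps: W = 1020 J, Q = 21400 J, ΔU = 20300 J.

21400 J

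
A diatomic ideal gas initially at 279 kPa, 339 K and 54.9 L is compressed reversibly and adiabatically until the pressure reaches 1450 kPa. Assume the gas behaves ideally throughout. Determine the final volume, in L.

16.9 L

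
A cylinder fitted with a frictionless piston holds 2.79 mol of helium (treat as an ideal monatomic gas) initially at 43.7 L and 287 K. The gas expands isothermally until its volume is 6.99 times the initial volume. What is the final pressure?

21.8 kPa

P₁ = nRT₁/V₁ = 2.79×8.314×287/43.7 = 152 kPa.
Isothermal: T stays 287 K; PV = const ⇒ V₂ = 305 L, P₂ = 21.8 kPa.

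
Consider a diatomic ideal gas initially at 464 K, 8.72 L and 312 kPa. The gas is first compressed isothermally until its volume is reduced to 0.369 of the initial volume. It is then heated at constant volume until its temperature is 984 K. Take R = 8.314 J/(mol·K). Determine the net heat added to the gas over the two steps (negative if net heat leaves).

n = P₁V₁/(RT₁) = 312×8.72/(8.314×464) = 0.705 mol.
Step 1 — Isothermal: T stays 464 K; PV = const ⇒ V₂ = 3.22 L, P₂ = 846 kPa.
ΔU = 0 (ideal gas, T constant).
W = nRT ln(V₂/V₁) = 0.705×8.314×464×ln(0.369) = -2710 J.
Q = ΔU + W = -2710 J.
State after step 1: P = 846 kPa, V = 3.22 L, T = 464 K.
Step 2 — Isochoric: V stays 3.22 L; P/T = const ⇒ T₂ = 984 K, P₂ = 1790 kPa.
W = 0 (no volume change).
ΔU = nCvΔT = 0.705×20.8×(984−464) = 7620 J.
Q = ΔU = 7620 J.
Net over both steps: W = -2710 J, Q = 4910 J, ΔU = 7620 J.

4910 J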